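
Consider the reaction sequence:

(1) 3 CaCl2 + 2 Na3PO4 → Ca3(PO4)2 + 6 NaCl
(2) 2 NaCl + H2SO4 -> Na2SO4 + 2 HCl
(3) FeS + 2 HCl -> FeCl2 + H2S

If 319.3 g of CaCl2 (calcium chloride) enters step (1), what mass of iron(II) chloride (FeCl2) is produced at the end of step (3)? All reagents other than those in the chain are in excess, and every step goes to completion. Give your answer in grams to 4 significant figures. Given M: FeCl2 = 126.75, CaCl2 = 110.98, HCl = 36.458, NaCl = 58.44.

364.7 g

n(CaCl2) = 319.3 / 110.98 = 2.8771 mol.
Reaction (1): CaCl2→NaCl ratio 3:6 ⇒ n(NaCl) = 5.7542 mol.
Reaction (2): NaCl→HCl ratio 2:2 ⇒ n(HCl) = 5.7542 mol.
Reaction (3): HCl→FeCl2 ratio 2:1 ⇒ n(FeCl2) = 2.8771 mol.
Mass of FeCl2 = 2.8771 × 126.75 = 364.67 g.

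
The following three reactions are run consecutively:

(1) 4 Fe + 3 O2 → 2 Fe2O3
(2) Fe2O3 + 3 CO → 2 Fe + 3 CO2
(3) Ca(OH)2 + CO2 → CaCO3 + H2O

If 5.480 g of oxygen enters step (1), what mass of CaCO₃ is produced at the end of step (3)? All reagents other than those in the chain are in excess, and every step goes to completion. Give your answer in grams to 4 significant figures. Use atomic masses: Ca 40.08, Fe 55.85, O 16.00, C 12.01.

M(O2) = 2(16.00) = 32.00 g/mol.
M(CaCO3) = 40.08 + 12.01 + 3(16.00) = 100.09 g/mol.
n(O2) = 5.480 / 32.00 = 0.17125 mol.
Reaction (1): O2→Fe2O3 ratio 3:2 ⇒ n(Fe2O3) = 0.11417 mol.
Reaction (2): Fe2O3→CO2 ratio 1:3 ⇒ n(CO2) = 0.34250 mol.
Reaction (3): CO2→CaCO3 ratio 1:1 ⇒ n(CaCO3) = 0.34250 mol.
Mass of CaCO3 = 0.34250 × 100.09 = 34.281 g.

34.28 g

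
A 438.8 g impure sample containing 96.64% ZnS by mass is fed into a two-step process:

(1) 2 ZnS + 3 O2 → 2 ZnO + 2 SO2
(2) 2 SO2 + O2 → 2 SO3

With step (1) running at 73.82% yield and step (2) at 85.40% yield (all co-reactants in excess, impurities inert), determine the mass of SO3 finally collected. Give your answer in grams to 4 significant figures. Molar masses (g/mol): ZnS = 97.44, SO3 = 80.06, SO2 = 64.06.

219.7 g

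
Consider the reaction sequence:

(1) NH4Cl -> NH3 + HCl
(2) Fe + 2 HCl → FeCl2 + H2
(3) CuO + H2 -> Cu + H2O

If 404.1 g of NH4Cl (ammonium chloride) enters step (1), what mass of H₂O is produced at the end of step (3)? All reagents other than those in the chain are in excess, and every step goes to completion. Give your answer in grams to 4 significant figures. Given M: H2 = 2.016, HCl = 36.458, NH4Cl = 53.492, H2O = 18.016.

n(NH4Cl) = 404.1 / 53.492 = 7.5544 mol.
Reaction (1): NH4Cl→HCl ratio 1:1 ⇒ n(HCl) = 7.5544 mol.
Reaction (2): HCl→H2 ratio 2:1 ⇒ n(H2) = 3.7772 mol.
Reaction (3): H2→H2O ratio 1:1 ⇒ n(H2O) = 3.7772 mol.
Mass of H2O = 3.7772 × 18.016 = 68.050 g.

68.05 g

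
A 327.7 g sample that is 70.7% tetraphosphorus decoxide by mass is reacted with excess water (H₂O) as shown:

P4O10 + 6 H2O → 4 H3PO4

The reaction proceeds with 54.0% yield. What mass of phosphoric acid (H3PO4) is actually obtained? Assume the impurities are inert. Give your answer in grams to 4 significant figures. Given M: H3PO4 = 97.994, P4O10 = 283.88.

Pure P4O10 available = 327.7 g × 0.707 = 231.68 g.
n(P4O10) = 231.68 g / 283.88 g/mol = 0.81613 mol.
From the equation the P4O10:H3PO4 mole ratio is 1:4, so n(H3PO4) = 0.81613 × 4/1 = 3.2645 mol.
Mass of H3PO4 = 3.2645 mol × 97.994 g/mol = 319.90 g.
Actual mass collected = 319.90 g × 0.540 = 172.75 g.

172.7 g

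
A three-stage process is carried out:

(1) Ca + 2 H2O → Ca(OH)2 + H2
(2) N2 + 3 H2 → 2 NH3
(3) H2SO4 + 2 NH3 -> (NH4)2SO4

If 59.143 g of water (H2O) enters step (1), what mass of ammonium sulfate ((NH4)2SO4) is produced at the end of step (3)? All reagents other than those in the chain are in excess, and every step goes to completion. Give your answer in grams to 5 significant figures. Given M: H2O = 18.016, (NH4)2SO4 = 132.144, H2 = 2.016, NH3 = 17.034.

n(H2O) = 59.143 / 18.016 = 3.28280 mol.
Reaction (1): H2O→H2 ratio 2:1 ⇒ n(H2) = 1.64140 mol.
Reaction (2): H2→NH3 ratio 3:2 ⇒ n(NH3) = 1.09427 mol.
Reaction (3): NH3→(NH4)2SO4 ratio 2:1 ⇒ n((NH4)2SO4) = 0.547134 mol.
Mass of (NH4)2SO4 = 0.547134 × 132.144 = 72.3005 g.

72.300 g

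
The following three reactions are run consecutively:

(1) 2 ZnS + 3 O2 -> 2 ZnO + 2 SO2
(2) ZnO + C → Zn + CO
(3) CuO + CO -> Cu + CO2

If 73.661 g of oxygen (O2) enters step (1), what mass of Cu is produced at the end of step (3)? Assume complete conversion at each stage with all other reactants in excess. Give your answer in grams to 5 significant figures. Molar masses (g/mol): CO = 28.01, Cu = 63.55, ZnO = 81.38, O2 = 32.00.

n(O2) = 73.661 / 32.00 = 2.30191 mol.
Reaction (1): O2→ZnO ratio 3:2 ⇒ n(ZnO) = 1.53460 mol.
Reaction (2): ZnO→CO ratio 1:1 ⇒ n(CO) = 1.53460 mol.
Reaction (3): CO→Cu ratio 1:1 ⇒ n(Cu) = 1.53460 mol.
Mass of Cu = 1.53460 × 63.55 = 97.5241 g.

97.524 g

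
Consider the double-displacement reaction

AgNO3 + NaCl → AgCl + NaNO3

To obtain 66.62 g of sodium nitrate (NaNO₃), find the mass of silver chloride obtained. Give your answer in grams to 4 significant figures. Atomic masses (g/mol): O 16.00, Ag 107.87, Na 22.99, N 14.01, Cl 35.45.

M(NaNO3) = 22.99 + 14.01 + 3(16.00) = 85.00 g/mol.
M(AgCl) = 107.87 + 35.45 = 143.32 g/mol.
n(NaNO3) = 66.620 g / 85.00 g/mol = 0.78376 mol.
From the equation the NaNO3:AgCl mole ratio is 1:1, so n(AgCl) = 0.78376 × 1/1 = 0.78376 mol.
Mass of AgCl = 0.78376 mol × 143.32 g/mol = 112.33 g.

112.3 g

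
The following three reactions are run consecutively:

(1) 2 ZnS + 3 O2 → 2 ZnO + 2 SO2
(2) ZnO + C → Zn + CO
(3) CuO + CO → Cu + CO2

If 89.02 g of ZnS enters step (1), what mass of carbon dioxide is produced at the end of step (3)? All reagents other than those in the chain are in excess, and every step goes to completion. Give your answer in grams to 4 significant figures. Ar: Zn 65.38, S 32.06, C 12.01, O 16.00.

40.21 g

M(ZnS) = 65.38 + 32.06 = 97.44 g/mol.
M(CO2) = 12.01 + 2(16.00) = 44.01 g/mol.
n(ZnS) = 89.02 / 97.44 = 0.91359 mol.
Reaction (1): ZnS→ZnO ratio 2:2 ⇒ n(ZnO) = 0.91359 mol.
Reaction (2): ZnO→CO ratio 1:1 ⇒ n(CO) = 0.91359 mol.
Reaction (3): CO→CO2 ratio 1:1 ⇒ n(CO2) = 0.91359 mol.
Mass of CO2 = 0.91359 × 44.01 = 40.207 g.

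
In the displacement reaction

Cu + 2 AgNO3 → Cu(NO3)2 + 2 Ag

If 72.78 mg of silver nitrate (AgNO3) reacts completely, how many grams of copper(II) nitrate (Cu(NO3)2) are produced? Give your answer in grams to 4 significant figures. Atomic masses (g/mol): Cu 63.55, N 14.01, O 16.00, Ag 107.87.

0.04018 g

M(AgNO3) = 107.87 + 14.01 + 3(16.00) = 169.88 g/mol.
M(Cu(NO3)2) = 63.55 + 2(14.01) + 6(16.00) = 187.57 g/mol.
Convert: 72.78 mg = 0.072780 g.
n(AgNO3) = 0.072780 g / 169.88 g/mol = 0.00042842 mol.
From the equation the AgNO3:Cu(NO3)2 mole ratio is 2:1, so n(Cu(NO3)2) = 0.00042842 × 1/2 = 0.00021421 mol.
Mass of Cu(NO3)2 = 0.00021421 mol × 187.57 g/mol = 0.040179 g.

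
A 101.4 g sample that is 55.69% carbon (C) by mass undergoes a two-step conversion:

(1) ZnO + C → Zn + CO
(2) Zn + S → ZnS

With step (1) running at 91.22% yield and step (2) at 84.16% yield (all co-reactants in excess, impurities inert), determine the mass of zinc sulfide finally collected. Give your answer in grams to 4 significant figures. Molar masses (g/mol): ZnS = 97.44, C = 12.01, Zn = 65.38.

351.7 g

Pure C = 101.4 × 0.5569 = 56.470 g.
n(C) = 56.470 / 12.01 = 4.7019 mol.
Step 1 (C:Zn = 1:1): theoretical n(Zn) = 4.7019 mol; at 91.22% yield, n(Zn) = 4.2891 mol.
Step 2 (Zn:ZnS = 1:1): theoretical n(ZnS) = 4.2891 mol, so theoretical mass = 4.2891 × 97.44 = 417.93 g.
At 84.16% yield, actual mass of ZnS = 417.93 × 0.8416 = 351.73 g.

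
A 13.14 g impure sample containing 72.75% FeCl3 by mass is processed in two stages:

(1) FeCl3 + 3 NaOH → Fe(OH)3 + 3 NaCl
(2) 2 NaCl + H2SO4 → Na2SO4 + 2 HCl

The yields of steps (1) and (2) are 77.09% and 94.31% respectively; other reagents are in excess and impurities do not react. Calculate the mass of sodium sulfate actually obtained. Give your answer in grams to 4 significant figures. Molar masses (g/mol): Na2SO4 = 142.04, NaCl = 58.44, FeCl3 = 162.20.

9.129 g

Pure FeCl3 = 13.14 × 0.7275 = 9.5594 g.
n(FeCl3) = 9.5594 / 162.20 = 0.058936 mol.
Step 1 (FeCl3:NaCl = 1:3): theoretical n(NaCl) = 0.17681 mol; at 77.09% yield, n(NaCl) = 0.13630 mol.
Step 2 (NaCl:Na2SO4 = 2:1): theoretical n(Na2SO4) = 0.068150 mol, so theoretical mass = 0.068150 × 142.04 = 9.6800 g.
At 94.31% yield, actual mass of Na2SO4 = 9.6800 × 0.9431 = 9.1293 g.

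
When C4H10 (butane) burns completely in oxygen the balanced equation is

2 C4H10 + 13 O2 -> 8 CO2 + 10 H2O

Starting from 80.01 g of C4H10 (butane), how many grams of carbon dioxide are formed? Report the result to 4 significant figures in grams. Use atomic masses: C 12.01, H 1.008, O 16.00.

242.3 g

M(C4H10) = 4(12.01) + 10(1.008) = 58.12 g/mol.
M(CO2) = 12.01 + 2(16.00) = 44.01 g/mol.
n(C4H10) = 80.010 g / 58.12 g/mol = 1.3766 mol.
From the equation the C4H10:CO2 mole ratio is 2:8, so n(CO2) = 1.3766 × 8/2 = 5.5065 mol.
Mass of CO2 = 5.5065 mol × 44.01 g/mol = 242.34 g.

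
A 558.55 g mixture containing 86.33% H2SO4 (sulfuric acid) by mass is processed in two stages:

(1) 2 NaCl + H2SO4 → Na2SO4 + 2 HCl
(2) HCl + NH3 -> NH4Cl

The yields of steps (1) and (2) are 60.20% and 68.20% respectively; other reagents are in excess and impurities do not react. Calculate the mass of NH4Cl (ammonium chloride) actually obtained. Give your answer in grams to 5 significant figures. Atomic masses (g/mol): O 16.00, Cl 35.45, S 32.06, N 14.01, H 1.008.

Pure H2SO4 = 558.55 × 0.8633 = 482.196 g.
M(H2SO4) = 2(1.008) + 32.06 + 4(16.00) = 98.076 g/mol.
M(NH4Cl) = 14.01 + 4(1.008) + 35.45 = 53.492 g/mol.
n(H2SO4) = 482.196 / 98.076 = 4.91656 mol.
Step 1 (H2SO4:HCl = 1:2): theoretical n(HCl) = 9.83311 mol; at 60.20% yield, n(HCl) = 5.91953 mol.
Step 2 (HCl:NH4Cl = 1:1): theoretical n(NH4Cl) = 5.91953 mol, so theoretical mass = 5.91953 × 53.492 = 316.648 g.
At 68.20% yield, actual mass of NH4Cl = 316.648 × 0.6820 = 215.954 g.

215.95 g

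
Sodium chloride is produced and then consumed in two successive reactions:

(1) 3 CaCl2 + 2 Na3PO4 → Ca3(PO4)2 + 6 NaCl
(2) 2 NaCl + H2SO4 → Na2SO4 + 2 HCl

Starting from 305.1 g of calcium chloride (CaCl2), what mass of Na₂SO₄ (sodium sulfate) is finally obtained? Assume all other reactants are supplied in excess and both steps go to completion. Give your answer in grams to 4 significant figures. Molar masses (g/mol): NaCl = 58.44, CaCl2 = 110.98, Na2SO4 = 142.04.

n(CaCl2) = 305.10 / 110.98 = 2.7491 mol.
Step 1 gives a 3:6 ratio of CaCl2 to NaCl, so n(NaCl) = 5.4983 mol.
In step 2 the NaCl:Na2SO4 ratio is 2:1, so n(Na2SO4) = 2.7491 mol.
Mass of Na2SO4 = 2.7491 × 142.04 = 390.49 g.

390.5 g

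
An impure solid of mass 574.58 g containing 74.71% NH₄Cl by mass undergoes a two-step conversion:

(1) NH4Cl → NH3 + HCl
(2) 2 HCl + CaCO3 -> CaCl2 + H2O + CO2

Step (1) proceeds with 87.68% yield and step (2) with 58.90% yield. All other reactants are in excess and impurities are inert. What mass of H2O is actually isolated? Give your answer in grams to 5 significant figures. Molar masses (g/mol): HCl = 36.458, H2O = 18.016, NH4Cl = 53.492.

37.332 g

Pure NH4Cl = 574.58 × 0.7471 = 429.269 g.
n(NH4Cl) = 429.269 / 53.492 = 8.02491 mol.
Step 1 (NH4Cl:HCl = 1:1): theoretical n(HCl) = 8.02491 mol; at 87.68% yield, n(HCl) = 7.03624 mol.
Step 2 (HCl:H2O = 2:1): theoretical n(H2O) = 3.51812 mol, so theoretical mass = 3.51812 × 18.016 = 63.3825 g.
At 58.90% yield, actual mass of H2O = 63.3825 × 0.5890 = 37.3323 g.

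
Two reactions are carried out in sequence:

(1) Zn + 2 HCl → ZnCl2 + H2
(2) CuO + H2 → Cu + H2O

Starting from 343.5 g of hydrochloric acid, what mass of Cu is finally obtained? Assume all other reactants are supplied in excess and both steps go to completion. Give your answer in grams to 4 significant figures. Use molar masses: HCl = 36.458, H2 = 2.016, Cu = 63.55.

299.4 g

n(HCl) = 343.50 / 36.458 = 9.4218 mol.
Step 1 gives a 2:1 ratio of HCl to H2, so n(H2) = 4.7109 mol.
In step 2 the H2:Cu ratio is 1:1, so n(Cu) = 4.7109 mol.
Mass of Cu = 4.7109 × 63.55 = 299.38 g.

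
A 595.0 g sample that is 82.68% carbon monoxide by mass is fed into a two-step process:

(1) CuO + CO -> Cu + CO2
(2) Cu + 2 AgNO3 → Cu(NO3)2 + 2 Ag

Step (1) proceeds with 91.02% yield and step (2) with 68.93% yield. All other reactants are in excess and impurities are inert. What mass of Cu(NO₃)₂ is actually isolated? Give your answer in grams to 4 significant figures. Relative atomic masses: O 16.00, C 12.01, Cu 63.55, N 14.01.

Pure CO = 595.0 × 0.8268 = 491.95 g.
M(CO) = 12.01 + 16.00 = 28.01 g/mol.
M(Cu(NO3)2) = 63.55 + 2(14.01) + 6(16.00) = 187.57 g/mol.
n(CO) = 491.95 / 28.01 = 17.563 mol.
Step 1 (CO:Cu = 1:1): theoretical n(Cu) = 17.563 mol; at 91.02% yield, n(Cu) = 15.986 mol.
Step 2 (Cu:Cu(NO3)2 = 1:1): theoretical n(Cu(NO3)2) = 15.986 mol, so theoretical mass = 15.986 × 187.57 = 2998.5 g.
At 68.93% yield, actual mass of Cu(NO3)2 = 2998.5 × 0.6893 = 2066.9 g.

2067 g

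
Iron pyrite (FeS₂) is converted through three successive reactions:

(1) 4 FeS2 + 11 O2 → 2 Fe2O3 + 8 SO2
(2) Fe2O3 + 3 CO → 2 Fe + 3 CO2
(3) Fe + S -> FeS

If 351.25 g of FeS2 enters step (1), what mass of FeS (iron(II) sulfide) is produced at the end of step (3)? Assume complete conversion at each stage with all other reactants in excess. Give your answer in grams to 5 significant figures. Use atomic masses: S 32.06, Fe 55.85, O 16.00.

257.38 g

M(FeS2) = 55.85 + 2(32.06) = 119.97 g/mol.
M(FeS) = 55.85 + 32.06 = 87.91 g/mol.
n(FeS2) = 351.25 / 119.97 = 2.92782 mol.
Reaction (1): FeS2→Fe2O3 ratio 4:2 ⇒ n(Fe2O3) = 1.46391 mol.
Reaction (2): Fe2O3→Fe ratio 1:2 ⇒ n(Fe) = 2.92782 mol.
Reaction (3): Fe→FeS ratio 1:1 ⇒ n(FeS) = 2.92782 mol.
Mass of FeS = 2.92782 × 87.91 = 257.384 g.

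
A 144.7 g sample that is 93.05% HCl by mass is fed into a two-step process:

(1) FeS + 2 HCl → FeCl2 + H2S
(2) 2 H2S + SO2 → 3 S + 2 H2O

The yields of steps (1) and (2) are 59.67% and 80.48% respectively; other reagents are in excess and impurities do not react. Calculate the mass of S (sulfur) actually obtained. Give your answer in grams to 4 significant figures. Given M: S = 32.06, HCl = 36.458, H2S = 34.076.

42.64 g

Pure HCl = 144.7 × 0.9305 = 134.64 g.
n(HCl) = 134.64 / 36.458 = 3.6931 mol.
Step 1 (HCl:H2S = 2:1): theoretical n(H2S) = 1.8466 mol; at 59.67% yield, n(H2S) = 1.1018 mol.
Step 2 (H2S:S = 2:3): theoretical n(S) = 1.6528 mol, so theoretical mass = 1.6528 × 32.06 = 52.987 g.
At 80.48% yield, actual mass of S = 52.987 × 0.8048 = 42.644 g.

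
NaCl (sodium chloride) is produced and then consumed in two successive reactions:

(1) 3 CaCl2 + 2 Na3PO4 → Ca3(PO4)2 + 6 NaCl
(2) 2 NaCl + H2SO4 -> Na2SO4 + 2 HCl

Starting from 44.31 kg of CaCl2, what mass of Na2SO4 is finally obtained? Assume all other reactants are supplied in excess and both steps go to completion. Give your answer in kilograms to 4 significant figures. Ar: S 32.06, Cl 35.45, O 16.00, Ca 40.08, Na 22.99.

M(CaCl2) = 40.08 + 2(35.45) = 110.98 g/mol.
M(Na2SO4) = 2(22.99) + 32.06 + 4(16.00) = 142.04 g/mol.
44.31 kg = 44310 g.
n(CaCl2) = 44310 / 110.98 = 399.26 mol.
Step 1 gives a 3:6 ratio of CaCl2 to NaCl, so n(NaCl) = 798.52 mol.
In step 2 the NaCl:Na2SO4 ratio is 2:1, so n(Na2SO4) = 399.26 mol.
Mass of Na2SO4 = 399.26 × 142.04 = 56711 g = 56.71 kg.

56.71 kg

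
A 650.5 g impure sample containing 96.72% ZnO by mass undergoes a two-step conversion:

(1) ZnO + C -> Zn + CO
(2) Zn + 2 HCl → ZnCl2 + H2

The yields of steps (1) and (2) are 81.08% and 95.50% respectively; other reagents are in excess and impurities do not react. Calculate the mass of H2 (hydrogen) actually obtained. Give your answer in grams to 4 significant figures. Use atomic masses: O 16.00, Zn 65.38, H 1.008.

12.07 g

Pure ZnO = 650.5 × 0.9672 = 629.16 g.
M(ZnO) = 65.38 + 16.00 = 81.38 g/mol.
M(H2) = 2(1.008) = 2.016 g/mol.
n(ZnO) = 629.16 / 81.38 = 7.7312 mol.
Step 1 (ZnO:Zn = 1:1): theoretical n(Zn) = 7.7312 mol; at 81.08% yield, n(Zn) = 6.2684 mol.
Step 2 (Zn:H2 = 1:1): theoretical n(H2) = 6.2684 mol, so theoretical mass = 6.2684 × 2.016 = 12.637 g.
At 95.50% yield, actual mass of H2 = 12.637 × 0.9550 = 12.069 g.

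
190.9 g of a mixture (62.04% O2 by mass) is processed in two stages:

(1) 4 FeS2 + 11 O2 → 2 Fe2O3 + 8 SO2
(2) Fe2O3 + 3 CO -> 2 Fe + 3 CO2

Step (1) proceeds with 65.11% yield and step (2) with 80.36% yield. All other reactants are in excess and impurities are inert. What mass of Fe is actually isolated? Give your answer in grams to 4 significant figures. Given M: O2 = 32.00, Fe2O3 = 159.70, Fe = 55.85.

Pure O2 = 190.9 × 0.6204 = 118.43 g.
n(O2) = 118.43 / 32.00 = 3.7011 mol.
Step 1 (O2:Fe2O3 = 11:2): theoretical n(Fe2O3) = 0.67292 mol; at 65.11% yield, n(Fe2O3) = 0.43814 mol.
Step 2 (Fe2O3:Fe = 1:2): theoretical n(Fe) = 0.87628 mol, so theoretical mass = 0.87628 × 55.85 = 48.940 g.
At 80.36% yield, actual mass of Fe = 48.940 × 0.8036 = 39.328 g.

39.33 g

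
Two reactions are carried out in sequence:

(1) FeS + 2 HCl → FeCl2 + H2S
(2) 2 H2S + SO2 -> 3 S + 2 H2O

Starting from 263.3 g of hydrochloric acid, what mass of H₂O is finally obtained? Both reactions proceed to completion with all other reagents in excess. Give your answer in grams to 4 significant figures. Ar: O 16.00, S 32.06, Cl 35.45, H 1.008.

M(HCl) = 1.008 + 35.45 = 36.458 g/mol.
M(H2O) = 2(1.008) + 16.00 = 18.016 g/mol.
n(HCl) = 263.30 / 36.458 = 7.2220 mol.
Step 1 gives a 2:1 ratio of HCl to H2S, so n(H2S) = 3.6110 mol.
In step 2 the H2S:H2O ratio is 2:2, so n(H2O) = 3.6110 mol.
Mass of H2O = 3.6110 × 18.016 = 65.056 g.

65.06 g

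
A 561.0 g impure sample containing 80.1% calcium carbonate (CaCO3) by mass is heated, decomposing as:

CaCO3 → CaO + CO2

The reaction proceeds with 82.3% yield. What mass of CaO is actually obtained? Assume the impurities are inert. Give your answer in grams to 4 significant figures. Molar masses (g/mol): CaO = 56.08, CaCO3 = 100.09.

Pure CaCO3 available = 561.0 g × 0.801 = 449.36 g.
n(CaCO3) = 449.36 g / 100.09 g/mol = 4.4896 mol.
From the equation the CaCO3:CaO mole ratio is 1:1, so n(CaO) = 4.4896 × 1/1 = 4.4896 mol.
Mass of CaO = 4.4896 mol × 56.08 g/mol = 251.78 g.
Actual mass collected = 251.78 g × 0.823 = 207.21 g.

207.2 g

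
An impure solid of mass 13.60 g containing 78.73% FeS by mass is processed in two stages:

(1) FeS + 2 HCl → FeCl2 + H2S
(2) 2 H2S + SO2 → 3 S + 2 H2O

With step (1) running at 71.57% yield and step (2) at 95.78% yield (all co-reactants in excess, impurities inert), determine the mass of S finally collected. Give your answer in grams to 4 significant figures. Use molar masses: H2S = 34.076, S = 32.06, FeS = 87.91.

4.015 g

Pure FeS = 13.60 × 0.7873 = 10.707 g.
n(FeS) = 10.707 / 87.91 = 0.12180 mol.
Step 1 (FeS:H2S = 1:1): theoretical n(H2S) = 0.12180 mol; at 71.57% yield, n(H2S) = 0.087171 mol.
Step 2 (H2S:S = 2:3): theoretical n(S) = 0.13076 mol, so theoretical mass = 0.13076 × 32.06 = 4.1921 g.
At 95.78% yield, actual mass of S = 4.1921 × 0.9578 = 4.0151 g.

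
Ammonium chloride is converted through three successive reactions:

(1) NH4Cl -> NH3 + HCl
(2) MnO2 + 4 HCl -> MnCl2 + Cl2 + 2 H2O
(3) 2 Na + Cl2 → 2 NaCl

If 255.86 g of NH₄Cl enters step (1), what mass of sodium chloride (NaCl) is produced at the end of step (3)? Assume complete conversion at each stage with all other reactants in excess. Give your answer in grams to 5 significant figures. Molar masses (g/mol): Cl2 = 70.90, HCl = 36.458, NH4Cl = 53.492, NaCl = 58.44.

n(NH4Cl) = 255.86 / 53.492 = 4.78315 mol.
Reaction (1): NH4Cl→HCl ratio 1:1 ⇒ n(HCl) = 4.78315 mol.
Reaction (2): HCl→Cl2 ratio 4:1 ⇒ n(Cl2) = 1.19579 mol.
Reaction (3): Cl2→NaCl ratio 1:2 ⇒ n(NaCl) = 2.39157 mol.
Mass of NaCl = 2.39157 × 58.44 = 139.764 g.

139.76 g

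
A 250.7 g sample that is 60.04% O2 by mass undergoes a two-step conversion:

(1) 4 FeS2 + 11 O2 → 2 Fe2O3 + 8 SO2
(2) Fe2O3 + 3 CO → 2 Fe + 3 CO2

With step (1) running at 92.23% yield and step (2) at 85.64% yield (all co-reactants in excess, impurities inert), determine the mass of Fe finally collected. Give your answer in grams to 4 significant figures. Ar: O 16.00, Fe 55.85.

Pure O2 = 250.7 × 0.6004 = 150.52 g.
M(O2) = 2(16.00) = 32.00 g/mol.
M(Fe) = 55.85 g/mol.
n(O2) = 150.52 / 32.00 = 4.7038 mol.
Step 1 (O2:Fe2O3 = 11:2): theoretical n(Fe2O3) = 0.85523 mol; at 92.23% yield, n(Fe2O3) = 0.78878 mol.
Step 2 (Fe2O3:Fe = 1:2): theoretical n(Fe) = 1.5776 mol, so theoretical mass = 1.5776 × 55.85 = 88.106 g.
At 85.64% yield, actual mass of Fe = 88.106 × 0.8564 = 75.454 g.

75.45 g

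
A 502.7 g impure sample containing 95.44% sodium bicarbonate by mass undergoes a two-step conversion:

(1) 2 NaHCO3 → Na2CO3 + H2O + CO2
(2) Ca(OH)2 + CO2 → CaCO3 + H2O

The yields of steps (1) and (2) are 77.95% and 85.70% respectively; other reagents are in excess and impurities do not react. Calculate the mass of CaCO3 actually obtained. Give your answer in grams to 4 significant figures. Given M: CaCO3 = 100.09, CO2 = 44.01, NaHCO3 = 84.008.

190.9 g

Pure NaHCO3 = 502.7 × 0.9544 = 479.78 g.
n(NaHCO3) = 479.78 / 84.008 = 5.7111 mol.
Step 1 (NaHCO3:CO2 = 2:1): theoretical n(CO2) = 2.8555 mol; at 77.95% yield, n(CO2) = 2.2259 mol.
Step 2 (CO2:CaCO3 = 1:1): theoretical n(CaCO3) = 2.2259 mol, so theoretical mass = 2.2259 × 100.09 = 222.79 g.
At 85.70% yield, actual mass of CaCO3 = 222.79 × 0.8570 = 190.93 g.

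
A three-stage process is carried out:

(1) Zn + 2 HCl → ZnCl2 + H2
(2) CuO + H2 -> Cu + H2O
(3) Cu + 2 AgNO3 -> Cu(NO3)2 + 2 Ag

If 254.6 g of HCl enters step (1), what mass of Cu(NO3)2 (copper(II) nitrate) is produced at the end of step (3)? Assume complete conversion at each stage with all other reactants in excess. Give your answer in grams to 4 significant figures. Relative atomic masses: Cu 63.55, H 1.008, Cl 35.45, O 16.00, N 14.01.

M(HCl) = 1.008 + 35.45 = 36.458 g/mol.
M(Cu(NO3)2) = 63.55 + 2(14.01) + 6(16.00) = 187.57 g/mol.
n(HCl) = 254.6 / 36.458 = 6.9834 mol.
Reaction (1): HCl→H2 ratio 2:1 ⇒ n(H2) = 3.4917 mol.
Reaction (2): H2→Cu ratio 1:1 ⇒ n(Cu) = 3.4917 mol.
Reaction (3): Cu→Cu(NO3)2 ratio 1:1 ⇒ n(Cu(NO3)2) = 3.4917 mol.
Mass of Cu(NO3)2 = 3.4917 × 187.57 = 654.94 g.

654.9 g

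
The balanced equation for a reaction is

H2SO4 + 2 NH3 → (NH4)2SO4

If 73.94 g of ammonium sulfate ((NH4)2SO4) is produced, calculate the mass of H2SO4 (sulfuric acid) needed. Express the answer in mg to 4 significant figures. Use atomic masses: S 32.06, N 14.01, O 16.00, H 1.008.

M((NH4)2SO4) = 2(14.01) + 8(1.008) + 32.06 + 4(16.00) = 132.144 g/mol.
M(H2SO4) = 2(1.008) + 32.06 + 4(16.00) = 98.076 g/mol.
n((NH4)2SO4) = 73.940 g / 132.144 g/mol = 0.55954 mol.
From the equation the (NH4)2SO4:H2SO4 mole ratio is 1:1, so n(H2SO4) = 0.55954 × 1/1 = 0.55954 mol.
Mass of H2SO4 = 0.55954 mol × 98.076 g/mol = 54.878 g.
Converting to mg: 54.878 g = 54880 mg.

54880 mg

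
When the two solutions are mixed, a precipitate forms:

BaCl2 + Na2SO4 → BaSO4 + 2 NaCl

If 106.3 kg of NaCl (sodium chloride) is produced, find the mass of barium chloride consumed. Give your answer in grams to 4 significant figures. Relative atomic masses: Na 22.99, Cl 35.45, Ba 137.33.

189400 g

M(NaCl) = 22.99 + 35.45 = 58.44 g/mol.
M(BaCl2) = 137.33 + 2(35.45) = 208.23 g/mol.
Convert: 106.3 kg = 106300 g.
n(NaCl) = 106300 g / 58.44 g/mol = 1819.0 mol.
From the equation the NaCl:BaCl2 mole ratio is 2:1, so n(BaCl2) = 1819.0 × 1/2 = 909.48 mol.
Mass of BaCl2 = 909.48 mol × 208.23 g/mol = 189380 g.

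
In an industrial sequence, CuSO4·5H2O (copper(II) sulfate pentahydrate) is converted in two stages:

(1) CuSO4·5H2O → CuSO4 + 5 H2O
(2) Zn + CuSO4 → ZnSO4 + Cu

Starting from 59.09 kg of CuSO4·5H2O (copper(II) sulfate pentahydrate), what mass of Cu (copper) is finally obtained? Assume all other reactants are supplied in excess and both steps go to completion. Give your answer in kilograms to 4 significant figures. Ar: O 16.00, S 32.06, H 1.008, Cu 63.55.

15.04 kg

M(CuSO4·5H2O) = 63.55 + 32.06 + 9(16.00) + 10(1.008) = 249.69 g/mol.
M(Cu) = 63.55 g/mol.
59.09 kg = 59090 g.
n(CuSO4·5H2O) = 59090 / 249.69 = 236.65 mol.
Step 1 gives a 1:1 ratio of CuSO4·5H2O to CuSO4, so n(CuSO4) = 236.65 mol.
In step 2 the CuSO4:Cu ratio is 1:1, so n(Cu) = 236.65 mol.
Mass of Cu = 236.65 × 63.55 = 15039 g = 15.04 kg.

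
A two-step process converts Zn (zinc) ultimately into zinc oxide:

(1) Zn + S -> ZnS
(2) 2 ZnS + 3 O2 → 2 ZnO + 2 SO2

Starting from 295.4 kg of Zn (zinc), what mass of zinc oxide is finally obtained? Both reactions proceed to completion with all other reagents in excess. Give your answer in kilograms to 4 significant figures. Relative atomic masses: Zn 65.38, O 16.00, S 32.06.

367.7 kg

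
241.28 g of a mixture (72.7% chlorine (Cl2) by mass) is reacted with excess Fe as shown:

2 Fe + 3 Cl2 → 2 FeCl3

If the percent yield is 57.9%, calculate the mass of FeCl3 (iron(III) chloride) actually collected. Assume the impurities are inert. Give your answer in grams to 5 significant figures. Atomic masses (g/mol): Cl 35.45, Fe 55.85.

154.90 g

Pure Cl2 available = 241.28 g × 0.727 = 175.411 g.
M(Cl2) = 2(35.45) = 70.90 g/mol.
M(FeCl3) = 55.85 + 3(35.45) = 162.20 g/mol.
n(Cl2) = 175.411 g / 70.90 g/mol = 2.47406 mol.
From the equation the Cl2:FeCl3 mole ratio is 3:2, so n(FeCl3) = 2.47406 × 2/3 = 1.64937 mol.
Mass of FeCl3 = 1.64937 mol × 162.20 g/mol = 267.528 g.
Actual mass collected = 267.528 g × 0.579 = 154.899 g.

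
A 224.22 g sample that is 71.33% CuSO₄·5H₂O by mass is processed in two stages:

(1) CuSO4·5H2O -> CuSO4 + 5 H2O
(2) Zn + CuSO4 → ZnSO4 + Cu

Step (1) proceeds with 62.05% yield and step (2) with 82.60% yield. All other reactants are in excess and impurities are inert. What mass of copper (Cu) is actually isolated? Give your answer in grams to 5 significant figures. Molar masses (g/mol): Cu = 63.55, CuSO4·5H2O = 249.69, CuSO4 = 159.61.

Pure CuSO4·5H2O = 224.22 × 0.7133 = 159.936 g.
n(CuSO4·5H2O) = 159.936 / 249.69 = 0.640539 mol.
Step 1 (CuSO4·5H2O:CuSO4 = 1:1): theoretical n(CuSO4) = 0.640539 mol; at 62.05% yield, n(CuSO4) = 0.397454 mol.
Step 2 (CuSO4:Cu = 1:1): theoretical n(Cu) = 0.397454 mol, so theoretical mass = 0.397454 × 63.55 = 25.2582 g.
At 82.60% yield, actual mass of Cu = 25.2582 × 0.8260 = 20.8633 g.

20.863 g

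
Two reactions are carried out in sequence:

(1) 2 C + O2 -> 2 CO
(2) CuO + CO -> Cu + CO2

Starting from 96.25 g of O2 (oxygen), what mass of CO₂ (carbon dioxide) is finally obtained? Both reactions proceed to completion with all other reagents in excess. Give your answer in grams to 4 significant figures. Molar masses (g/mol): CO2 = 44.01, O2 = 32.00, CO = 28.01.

264.7 g

n(O2) = 96.250 / 32.00 = 3.0078 mol.
Step 1 gives a 1:2 ratio of O2 to CO, so n(CO) = 6.0156 mol.
In step 2 the CO:CO2 ratio is 1:1, so n(CO2) = 6.0156 mol.
Mass of CO2 = 6.0156 × 44.01 = 264.75 g.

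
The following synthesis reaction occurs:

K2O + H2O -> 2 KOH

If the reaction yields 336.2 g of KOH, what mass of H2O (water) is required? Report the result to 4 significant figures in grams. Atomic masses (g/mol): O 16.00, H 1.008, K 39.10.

53.98 g

M(KOH) = 39.10 + 16.00 + 1.008 = 56.108 g/mol.
M(H2O) = 2(1.008) + 16.00 = 18.016 g/mol.
n(KOH) = 336.20 g / 56.108 g/mol = 5.9920 mol.
From the equation the KOH:H2O mole ratio is 2:1, so n(H2O) = 5.9920 × 1/2 = 2.9960 mol.
Mass of H2O = 2.9960 mol × 18.016 g/mol = 53.976 g.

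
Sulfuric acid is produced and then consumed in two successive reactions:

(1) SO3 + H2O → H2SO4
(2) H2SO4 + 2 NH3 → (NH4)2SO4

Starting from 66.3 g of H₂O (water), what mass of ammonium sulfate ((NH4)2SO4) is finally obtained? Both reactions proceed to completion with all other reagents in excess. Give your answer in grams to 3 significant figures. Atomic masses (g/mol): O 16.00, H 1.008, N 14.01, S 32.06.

M(H2O) = 2(1.008) + 16.00 = 18.016 g/mol.
M((NH4)2SO4) = 2(14.01) + 8(1.008) + 32.06 + 4(16.00) = 132.144 g/mol.
n(H2O) = 66.30 / 18.016 = 3.680 mol.
Step 1 gives a 1:1 ratio of H2O to H2SO4, so n(H2SO4) = 3.680 mol.
In step 2 the H2SO4:(NH4)2SO4 ratio is 1:1, so n((NH4)2SO4) = 3.680 mol.
Mass of (NH4)2SO4 = 3.680 × 132.144 = 486.3 g.

486 g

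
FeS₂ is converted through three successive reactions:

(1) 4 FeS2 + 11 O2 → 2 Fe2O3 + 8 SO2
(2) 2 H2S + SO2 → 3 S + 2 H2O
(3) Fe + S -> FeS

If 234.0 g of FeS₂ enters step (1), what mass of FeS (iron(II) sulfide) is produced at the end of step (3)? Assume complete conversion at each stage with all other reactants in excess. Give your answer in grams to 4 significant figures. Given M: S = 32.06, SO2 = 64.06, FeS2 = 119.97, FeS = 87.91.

1029 g

n(FeS2) = 234.0 / 119.97 = 1.9505 mol.
Reaction (1): FeS2→SO2 ratio 4:8 ⇒ n(SO2) = 3.9010 mol.
Reaction (2): SO2→S ratio 1:3 ⇒ n(S) = 11.703 mol.
Reaction (3): S→FeS ratio 1:1 ⇒ n(FeS) = 11.703 mol.
Mass of FeS = 11.703 × 87.91 = 1028.8 g.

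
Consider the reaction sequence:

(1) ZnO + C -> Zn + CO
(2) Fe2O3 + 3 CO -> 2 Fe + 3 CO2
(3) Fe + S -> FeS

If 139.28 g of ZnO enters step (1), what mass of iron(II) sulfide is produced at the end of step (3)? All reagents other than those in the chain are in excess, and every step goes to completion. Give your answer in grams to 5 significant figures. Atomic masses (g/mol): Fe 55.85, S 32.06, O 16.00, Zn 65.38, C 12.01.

100.30 g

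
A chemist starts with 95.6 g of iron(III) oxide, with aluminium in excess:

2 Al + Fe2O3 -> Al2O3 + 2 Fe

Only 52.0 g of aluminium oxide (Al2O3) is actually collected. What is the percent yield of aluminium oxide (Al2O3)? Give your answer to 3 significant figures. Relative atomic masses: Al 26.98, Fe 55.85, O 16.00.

85.2 %

M(Fe2O3) = 2(55.85) + 3(16.00) = 159.70 g/mol.
M(Al2O3) = 2(26.98) + 3(16.00) = 101.96 g/mol.
n(Fe2O3) = 95.60 g / 159.70 g/mol = 0.5986 mol.
From the equation the Fe2O3:Al2O3 mole ratio is 1:1, so n(Al2O3) = 0.5986 × 1/1 = 0.5986 mol.
Mass of Al2O3 = 0.5986 mol × 101.96 g/mol = 61.04 g.
This is the theoretical yield. Percent yield = 52.0 g / 61.04 g × 100% = 85.20%.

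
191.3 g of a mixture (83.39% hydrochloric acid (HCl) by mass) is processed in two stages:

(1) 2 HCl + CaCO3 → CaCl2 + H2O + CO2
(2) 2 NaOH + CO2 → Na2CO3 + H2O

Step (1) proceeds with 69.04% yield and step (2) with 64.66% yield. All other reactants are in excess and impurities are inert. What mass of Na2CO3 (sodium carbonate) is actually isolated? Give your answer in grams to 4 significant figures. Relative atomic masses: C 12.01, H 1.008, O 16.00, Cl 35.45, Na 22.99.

103.5 g

Pure HCl = 191.3 × 0.8339 = 159.53 g.
M(HCl) = 1.008 + 35.45 = 36.458 g/mol.
M(Na2CO3) = 2(22.99) + 12.01 + 3(16.00) = 105.99 g/mol.
n(HCl) = 159.53 / 36.458 = 4.3756 mol.
Step 1 (HCl:CO2 = 2:1): theoretical n(CO2) = 2.1878 mol; at 69.04% yield, n(CO2) = 1.5105 mol.
Step 2 (CO2:Na2CO3 = 1:1): theoretical n(Na2CO3) = 1.5105 mol, so theoretical mass = 1.5105 × 105.99 = 160.09 g.
At 64.66% yield, actual mass of Na2CO3 = 160.09 × 0.6466 = 103.52 g.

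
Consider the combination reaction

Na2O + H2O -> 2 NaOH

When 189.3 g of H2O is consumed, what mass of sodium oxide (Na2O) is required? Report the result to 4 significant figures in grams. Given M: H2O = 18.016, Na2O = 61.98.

651.2 g

n(H2O) = 189.30 g / 18.016 g/mol = 10.507 mol.
From the equation the H2O:Na2O mole ratio is 1:1, so n(Na2O) = 10.507 × 1/1 = 10.507 mol.
Mass of Na2O = 10.507 mol × 61.98 g/mol = 651.24 g.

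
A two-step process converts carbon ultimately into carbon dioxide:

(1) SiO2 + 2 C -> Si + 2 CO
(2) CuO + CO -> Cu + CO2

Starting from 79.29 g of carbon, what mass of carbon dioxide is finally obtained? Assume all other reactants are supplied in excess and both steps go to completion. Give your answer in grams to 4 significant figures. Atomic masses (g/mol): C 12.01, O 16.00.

290.6 g

M(C) = 12.01 g/mol.
M(CO2) = 12.01 + 2(16.00) = 44.01 g/mol.
n(C) = 79.290 / 12.01 = 6.6020 mol.
Step 1 gives a 2:2 ratio of C to CO, so n(CO) = 6.6020 mol.
In step 2 the CO:CO2 ratio is 1:1, so n(CO2) = 6.6020 mol.
Mass of CO2 = 6.6020 × 44.01 = 290.55 g.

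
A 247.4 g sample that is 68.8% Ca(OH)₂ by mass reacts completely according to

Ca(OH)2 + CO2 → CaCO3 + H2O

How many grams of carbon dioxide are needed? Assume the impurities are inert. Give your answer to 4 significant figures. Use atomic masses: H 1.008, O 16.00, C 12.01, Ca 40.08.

Mass of pure Ca(OH)2 = 247.4 g × 0.688 = 170.21 g.
M(Ca(OH)2) = 40.08 + 2(16.00) + 2(1.008) = 74.096 g/mol.
M(CO2) = 12.01 + 2(16.00) = 44.01 g/mol.
n(Ca(OH)2) = 170.21 g / 74.096 g/mol = 2.2972 mol.
From the equation the Ca(OH)2:CO2 mole ratio is 1:1, so n(CO2) = 2.2972 × 1/1 = 2.2972 mol.
Mass of CO2 = 2.2972 mol × 44.01 g/mol = 101.10 g.

101.1 g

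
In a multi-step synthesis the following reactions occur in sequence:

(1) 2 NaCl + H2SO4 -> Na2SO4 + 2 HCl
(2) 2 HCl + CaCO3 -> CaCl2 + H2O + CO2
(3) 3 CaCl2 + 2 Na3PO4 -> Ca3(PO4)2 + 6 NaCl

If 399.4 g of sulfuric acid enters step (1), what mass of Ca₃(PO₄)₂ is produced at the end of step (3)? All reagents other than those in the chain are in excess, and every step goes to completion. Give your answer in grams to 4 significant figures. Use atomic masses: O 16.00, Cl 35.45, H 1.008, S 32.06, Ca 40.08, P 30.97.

421.1 g

M(H2SO4) = 2(1.008) + 32.06 + 4(16.00) = 98.076 g/mol.
M(Ca3(PO4)2) = 3(40.08) + 2(30.97) + 8(16.00) = 310.18 g/mol.
n(H2SO4) = 399.4 / 98.076 = 4.0724 mol.
Reaction (1): H2SO4→HCl ratio 1:2 ⇒ n(HCl) = 8.1447 mol.
Reaction (2): HCl→CaCl2 ratio 2:1 ⇒ n(CaCl2) = 4.0724 mol.
Reaction (3): CaCl2→Ca3(PO4)2 ratio 3:1 ⇒ n(Ca3(PO4)2) = 1.3575 mol.
Mass of Ca3(PO4)2 = 1.3575 × 310.18 = 421.05 g.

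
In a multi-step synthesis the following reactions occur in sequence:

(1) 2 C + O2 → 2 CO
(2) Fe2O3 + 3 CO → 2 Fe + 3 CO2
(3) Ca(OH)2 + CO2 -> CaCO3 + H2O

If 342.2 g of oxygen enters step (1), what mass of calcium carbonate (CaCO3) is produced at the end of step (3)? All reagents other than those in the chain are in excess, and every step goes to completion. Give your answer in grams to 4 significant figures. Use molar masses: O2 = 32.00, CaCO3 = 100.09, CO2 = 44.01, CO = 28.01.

2141 g

n(O2) = 342.2 / 32.00 = 10.694 mol.
Reaction (1): O2→CO ratio 1:2 ⇒ n(CO) = 21.387 mol.
Reaction (2): CO→CO2 ratio 3:3 ⇒ n(CO2) = 21.387 mol.
Reaction (3): CO2→CaCO3 ratio 1:1 ⇒ n(CaCO3) = 21.387 mol.
Mass of CaCO3 = 21.387 × 100.09 = 2140.7 g.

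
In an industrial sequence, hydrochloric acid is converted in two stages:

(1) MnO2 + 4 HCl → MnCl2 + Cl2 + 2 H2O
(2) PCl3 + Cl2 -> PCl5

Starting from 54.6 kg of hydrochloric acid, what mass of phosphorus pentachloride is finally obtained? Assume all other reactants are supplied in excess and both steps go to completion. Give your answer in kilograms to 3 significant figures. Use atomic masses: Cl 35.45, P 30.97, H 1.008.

M(HCl) = 1.008 + 35.45 = 36.458 g/mol.
M(PCl5) = 30.97 + 5(35.45) = 208.22 g/mol.
54.6 kg = 54600 g.
n(HCl) = 54600 / 36.458 = 1498 mol.
Step 1 gives a 4:1 ratio of HCl to Cl2, so n(Cl2) = 374.4 mol.
In step 2 the Cl2:PCl5 ratio is 1:1, so n(PCl5) = 374.4 mol.
Mass of PCl5 = 374.4 × 208.22 = 77960 g = 78.0 kg.

78.0 kg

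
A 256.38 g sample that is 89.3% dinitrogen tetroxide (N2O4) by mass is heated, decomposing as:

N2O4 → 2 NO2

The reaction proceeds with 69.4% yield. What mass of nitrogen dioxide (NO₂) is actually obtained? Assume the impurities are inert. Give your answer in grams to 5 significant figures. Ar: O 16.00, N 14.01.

Pure N2O4 available = 256.38 g × 0.893 = 228.947 g.
M(N2O4) = 2(14.01) + 4(16.00) = 92.02 g/mol.
M(NO2) = 14.01 + 2(16.00) = 46.01 g/mol.
n(N2O4) = 228.947 g / 92.02 g/mol = 2.48802 mol.
From the equation the N2O4:NO2 mole ratio is 1:2, so n(NO2) = 2.48802 × 2/1 = 4.97603 mol.
Mass of NO2 = 4.97603 mol × 46.01 g/mol = 228.947 g.
Actual mass collected = 228.947 g × 0.694 = 158.889 g.

158.89 g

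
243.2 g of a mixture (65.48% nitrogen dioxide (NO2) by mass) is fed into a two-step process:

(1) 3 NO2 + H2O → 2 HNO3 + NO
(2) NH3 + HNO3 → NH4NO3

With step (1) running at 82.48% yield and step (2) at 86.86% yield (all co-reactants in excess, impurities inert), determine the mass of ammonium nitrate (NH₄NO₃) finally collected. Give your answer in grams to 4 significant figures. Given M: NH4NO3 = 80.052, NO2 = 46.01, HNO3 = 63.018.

Pure NO2 = 243.2 × 0.6548 = 159.25 g.
n(NO2) = 159.25 / 46.01 = 3.4611 mol.
Step 1 (NO2:HNO3 = 3:2): theoretical n(HNO3) = 2.3074 mol; at 82.48% yield, n(HNO3) = 1.9032 mol.
Step 2 (HNO3:NH4NO3 = 1:1): theoretical n(NH4NO3) = 1.9032 mol, so theoretical mass = 1.9032 × 80.052 = 152.35 g.
At 86.86% yield, actual mass of NH4NO3 = 152.35 × 0.8686 = 132.33 g.

132.3 g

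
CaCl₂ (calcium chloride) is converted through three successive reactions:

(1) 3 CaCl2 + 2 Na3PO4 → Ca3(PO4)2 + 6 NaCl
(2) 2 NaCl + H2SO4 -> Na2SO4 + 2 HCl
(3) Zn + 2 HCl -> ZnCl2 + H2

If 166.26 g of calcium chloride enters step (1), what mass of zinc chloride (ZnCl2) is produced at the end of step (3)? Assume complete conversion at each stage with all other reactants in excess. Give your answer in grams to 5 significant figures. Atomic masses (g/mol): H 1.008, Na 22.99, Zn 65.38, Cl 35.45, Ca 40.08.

204.16 g

M(CaCl2) = 40.08 + 2(35.45) = 110.98 g/mol.
M(ZnCl2) = 65.38 + 2(35.45) = 136.28 g/mol.
n(CaCl2) = 166.26 / 110.98 = 1.49811 mol.
Reaction (1): CaCl2→NaCl ratio 3:6 ⇒ n(NaCl) = 2.99622 mol.
Reaction (2): NaCl→HCl ratio 2:2 ⇒ n(HCl) = 2.99622 mol.
Reaction (3): HCl→ZnCl2 ratio 2:1 ⇒ n(ZnCl2) = 1.49811 mol.
Mass of ZnCl2 = 1.49811 × 136.28 = 204.162 g.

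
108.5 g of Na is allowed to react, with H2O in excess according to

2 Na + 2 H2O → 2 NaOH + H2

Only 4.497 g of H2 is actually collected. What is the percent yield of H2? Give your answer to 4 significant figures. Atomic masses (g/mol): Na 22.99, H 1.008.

M(Na) = 22.99 g/mol.
M(H2) = 2(1.008) = 2.016 g/mol.
n(Na) = 108.50 g / 22.99 g/mol = 4.7194 mol.
From the equation the Na:H2 mole ratio is 2:1, so n(H2) = 4.7194 × 1/2 = 2.3597 mol.
Mass of H2 = 2.3597 mol × 2.016 g/mol = 4.7572 g.
This is the theoretical yield. Percent yield = 4.497 g / 4.7572 g × 100% = 94.530%.

94.53 %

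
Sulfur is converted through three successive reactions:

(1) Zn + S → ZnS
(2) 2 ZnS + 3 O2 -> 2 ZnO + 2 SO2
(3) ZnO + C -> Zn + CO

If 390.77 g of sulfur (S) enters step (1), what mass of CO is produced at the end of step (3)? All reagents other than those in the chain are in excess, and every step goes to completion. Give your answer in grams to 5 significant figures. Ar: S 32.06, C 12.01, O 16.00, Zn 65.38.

341.41 g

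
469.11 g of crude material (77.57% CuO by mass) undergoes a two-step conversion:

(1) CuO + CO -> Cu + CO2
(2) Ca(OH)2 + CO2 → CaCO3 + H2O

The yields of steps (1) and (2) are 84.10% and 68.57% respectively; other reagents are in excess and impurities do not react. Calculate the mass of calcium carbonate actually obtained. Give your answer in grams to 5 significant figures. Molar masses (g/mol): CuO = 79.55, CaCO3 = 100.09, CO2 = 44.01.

Pure CuO = 469.11 × 0.7757 = 363.889 g.
n(CuO) = 363.889 / 79.55 = 4.57434 mol.
Step 1 (CuO:CO2 = 1:1): theoretical n(CO2) = 4.57434 mol; at 84.10% yield, n(CO2) = 3.84702 mol.
Step 2 (CO2:CaCO3 = 1:1): theoretical n(CaCO3) = 3.84702 mol, so theoretical mass = 3.84702 × 100.09 = 385.048 g.
At 68.57% yield, actual mass of CaCO3 = 385.048 × 0.6857 = 264.027 g.

264.03 g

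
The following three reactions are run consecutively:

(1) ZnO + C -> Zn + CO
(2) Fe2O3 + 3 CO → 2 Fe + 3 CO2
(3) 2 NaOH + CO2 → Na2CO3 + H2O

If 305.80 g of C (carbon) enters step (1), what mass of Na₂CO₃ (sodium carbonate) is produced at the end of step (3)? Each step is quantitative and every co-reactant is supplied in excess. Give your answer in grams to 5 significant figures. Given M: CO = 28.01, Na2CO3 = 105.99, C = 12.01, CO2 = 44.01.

2698.7 g

n(C) = 305.80 / 12.01 = 25.4621 mol.
Reaction (1): C→CO ratio 1:1 ⇒ n(CO) = 25.4621 mol.
Reaction (2): CO→CO2 ratio 3:3 ⇒ n(CO2) = 25.4621 mol.
Reaction (3): CO2→Na2CO3 ratio 1:1 ⇒ n(Na2CO3) = 25.4621 mol.
Mass of Na2CO3 = 25.4621 × 105.99 = 2698.73 g.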